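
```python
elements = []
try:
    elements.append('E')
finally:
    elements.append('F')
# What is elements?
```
['E', 'F']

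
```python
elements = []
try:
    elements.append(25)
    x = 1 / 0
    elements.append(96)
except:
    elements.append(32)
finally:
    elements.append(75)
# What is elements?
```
[25, 32, 75]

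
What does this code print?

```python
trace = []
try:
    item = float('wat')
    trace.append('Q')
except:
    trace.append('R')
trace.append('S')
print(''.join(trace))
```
RS

Exception raised in try, caught by bare except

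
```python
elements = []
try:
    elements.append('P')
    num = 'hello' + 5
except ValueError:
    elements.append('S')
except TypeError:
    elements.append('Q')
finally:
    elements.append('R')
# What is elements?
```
['P', 'Q', 'R']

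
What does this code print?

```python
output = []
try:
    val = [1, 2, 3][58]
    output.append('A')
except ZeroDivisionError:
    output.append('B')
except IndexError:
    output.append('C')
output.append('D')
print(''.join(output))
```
CD

IndexError is caught by its specific handler, not ZeroDivisionError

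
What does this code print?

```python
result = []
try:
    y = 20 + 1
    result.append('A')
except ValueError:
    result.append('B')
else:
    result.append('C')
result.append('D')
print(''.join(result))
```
ACD

else block runs when no exception occurs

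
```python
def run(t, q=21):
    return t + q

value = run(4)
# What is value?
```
25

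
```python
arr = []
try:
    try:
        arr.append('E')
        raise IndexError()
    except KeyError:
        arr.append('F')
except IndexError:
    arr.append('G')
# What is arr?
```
['E', 'G']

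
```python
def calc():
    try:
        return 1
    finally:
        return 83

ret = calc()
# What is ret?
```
83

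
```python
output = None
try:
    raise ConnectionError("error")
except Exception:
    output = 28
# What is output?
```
28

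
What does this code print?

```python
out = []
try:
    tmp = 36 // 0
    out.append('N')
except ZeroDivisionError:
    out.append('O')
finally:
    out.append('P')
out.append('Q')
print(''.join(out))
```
OPQ

finally always runs, even after exception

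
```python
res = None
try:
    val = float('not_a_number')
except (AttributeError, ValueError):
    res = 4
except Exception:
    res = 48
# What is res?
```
4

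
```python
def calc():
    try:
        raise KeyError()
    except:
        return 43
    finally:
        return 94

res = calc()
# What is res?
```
94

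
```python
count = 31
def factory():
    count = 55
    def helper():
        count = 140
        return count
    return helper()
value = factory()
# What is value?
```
140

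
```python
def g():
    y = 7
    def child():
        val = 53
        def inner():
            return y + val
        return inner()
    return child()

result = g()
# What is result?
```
60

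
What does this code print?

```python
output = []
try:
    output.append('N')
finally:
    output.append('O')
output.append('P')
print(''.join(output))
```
NOP

try/finally without except, no exception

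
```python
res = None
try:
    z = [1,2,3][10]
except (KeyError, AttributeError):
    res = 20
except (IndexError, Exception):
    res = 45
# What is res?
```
45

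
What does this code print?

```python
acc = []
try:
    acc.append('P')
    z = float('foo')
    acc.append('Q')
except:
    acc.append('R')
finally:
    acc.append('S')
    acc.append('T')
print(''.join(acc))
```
PRST

Code before exception runs, then except, then all of finally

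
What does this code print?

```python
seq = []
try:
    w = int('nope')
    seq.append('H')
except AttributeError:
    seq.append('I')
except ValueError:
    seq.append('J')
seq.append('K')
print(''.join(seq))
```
JK

ValueError is caught by its specific handler, not AttributeError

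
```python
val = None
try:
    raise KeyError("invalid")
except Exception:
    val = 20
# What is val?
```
20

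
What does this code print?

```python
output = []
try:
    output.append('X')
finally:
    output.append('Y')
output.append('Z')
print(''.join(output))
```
XYZ

try/finally without except, no exception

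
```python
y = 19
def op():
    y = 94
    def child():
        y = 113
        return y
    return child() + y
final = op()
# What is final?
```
207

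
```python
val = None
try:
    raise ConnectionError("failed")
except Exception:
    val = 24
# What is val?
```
24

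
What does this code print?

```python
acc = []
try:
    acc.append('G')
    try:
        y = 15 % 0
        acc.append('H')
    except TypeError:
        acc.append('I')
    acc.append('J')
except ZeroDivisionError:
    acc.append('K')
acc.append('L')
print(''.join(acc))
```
GKL

Inner handler doesn't match, propagates to outer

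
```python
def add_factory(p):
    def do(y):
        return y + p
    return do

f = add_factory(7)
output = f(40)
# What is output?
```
47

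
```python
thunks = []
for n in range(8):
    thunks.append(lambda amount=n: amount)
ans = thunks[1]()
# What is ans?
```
1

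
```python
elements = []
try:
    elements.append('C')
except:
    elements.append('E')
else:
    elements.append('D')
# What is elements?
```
['C', 'D']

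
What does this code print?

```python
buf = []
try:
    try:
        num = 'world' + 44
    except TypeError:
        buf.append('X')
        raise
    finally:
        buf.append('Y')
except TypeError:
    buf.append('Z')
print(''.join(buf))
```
XYZ

finally runs before re-raised exception propagates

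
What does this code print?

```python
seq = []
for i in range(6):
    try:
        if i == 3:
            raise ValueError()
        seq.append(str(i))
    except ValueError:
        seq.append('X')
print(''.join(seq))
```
012X45

Exception on i=3 caught, loop continues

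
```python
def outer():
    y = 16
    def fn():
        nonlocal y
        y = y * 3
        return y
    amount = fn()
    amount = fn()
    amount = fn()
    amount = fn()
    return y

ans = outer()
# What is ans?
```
1296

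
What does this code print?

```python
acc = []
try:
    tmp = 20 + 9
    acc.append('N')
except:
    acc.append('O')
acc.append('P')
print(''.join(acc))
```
NP

No exception, try block completes normally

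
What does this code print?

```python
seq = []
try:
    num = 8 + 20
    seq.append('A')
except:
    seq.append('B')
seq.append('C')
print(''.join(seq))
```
AC

No exception, try block completes normally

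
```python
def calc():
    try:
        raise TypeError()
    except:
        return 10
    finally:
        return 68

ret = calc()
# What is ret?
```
68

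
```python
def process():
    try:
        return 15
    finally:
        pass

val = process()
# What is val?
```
15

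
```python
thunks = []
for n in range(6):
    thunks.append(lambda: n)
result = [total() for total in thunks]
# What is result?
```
[5, 5, 5, 5, 5, 5]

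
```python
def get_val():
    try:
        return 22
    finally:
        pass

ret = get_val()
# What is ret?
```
22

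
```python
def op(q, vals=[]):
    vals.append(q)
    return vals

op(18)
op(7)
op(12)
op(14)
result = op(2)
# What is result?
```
[18, 7, 12, 14, 2]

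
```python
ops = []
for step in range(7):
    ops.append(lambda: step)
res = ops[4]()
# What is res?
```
6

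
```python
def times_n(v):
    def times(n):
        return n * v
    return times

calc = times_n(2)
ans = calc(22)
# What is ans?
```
44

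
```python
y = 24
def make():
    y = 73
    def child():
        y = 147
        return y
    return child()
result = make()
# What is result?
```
147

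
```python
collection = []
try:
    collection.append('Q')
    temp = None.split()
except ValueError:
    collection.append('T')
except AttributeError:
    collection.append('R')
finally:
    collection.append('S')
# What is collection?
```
['Q', 'R', 'S']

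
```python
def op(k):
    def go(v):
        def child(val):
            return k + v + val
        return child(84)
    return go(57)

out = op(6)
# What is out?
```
147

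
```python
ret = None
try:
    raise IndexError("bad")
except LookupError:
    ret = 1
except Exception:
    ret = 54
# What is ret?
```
1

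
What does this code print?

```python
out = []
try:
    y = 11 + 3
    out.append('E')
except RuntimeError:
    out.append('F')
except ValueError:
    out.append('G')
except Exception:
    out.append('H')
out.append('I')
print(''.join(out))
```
EI

No exception, try block completes normally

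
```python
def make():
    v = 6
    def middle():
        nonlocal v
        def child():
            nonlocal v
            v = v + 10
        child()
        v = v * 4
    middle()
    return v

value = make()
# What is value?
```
64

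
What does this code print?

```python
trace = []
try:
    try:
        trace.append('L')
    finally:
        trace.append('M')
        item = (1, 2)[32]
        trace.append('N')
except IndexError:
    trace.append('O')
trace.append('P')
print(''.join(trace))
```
LMOP

Exception in inner finally caught by outer except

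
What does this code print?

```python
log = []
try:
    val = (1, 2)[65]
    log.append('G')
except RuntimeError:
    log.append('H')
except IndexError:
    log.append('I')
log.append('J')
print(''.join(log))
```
IJ

IndexError is caught by its specific handler, not RuntimeError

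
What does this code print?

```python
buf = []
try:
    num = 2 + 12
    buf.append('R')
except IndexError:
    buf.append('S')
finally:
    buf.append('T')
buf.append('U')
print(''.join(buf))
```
RTU

finally runs after normal execution too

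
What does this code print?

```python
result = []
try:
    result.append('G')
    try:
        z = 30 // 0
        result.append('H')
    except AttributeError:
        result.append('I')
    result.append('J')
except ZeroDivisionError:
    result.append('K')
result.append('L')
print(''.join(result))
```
GKL

Inner handler doesn't match, propagates to outer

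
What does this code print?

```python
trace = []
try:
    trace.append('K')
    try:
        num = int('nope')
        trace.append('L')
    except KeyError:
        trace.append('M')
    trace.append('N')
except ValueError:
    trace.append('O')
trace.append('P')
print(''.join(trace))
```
KOP

Inner handler doesn't match, propagates to outer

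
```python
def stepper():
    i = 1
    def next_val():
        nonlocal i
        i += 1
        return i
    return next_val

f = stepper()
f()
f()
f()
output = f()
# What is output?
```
5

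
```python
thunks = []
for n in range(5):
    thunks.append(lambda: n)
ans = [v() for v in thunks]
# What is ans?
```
[4, 4, 4, 4, 4]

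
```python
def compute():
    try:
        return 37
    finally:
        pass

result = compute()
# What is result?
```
37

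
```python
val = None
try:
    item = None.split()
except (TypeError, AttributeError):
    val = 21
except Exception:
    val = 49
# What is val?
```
21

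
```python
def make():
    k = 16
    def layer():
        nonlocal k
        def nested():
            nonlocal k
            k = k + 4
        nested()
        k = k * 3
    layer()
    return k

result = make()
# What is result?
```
60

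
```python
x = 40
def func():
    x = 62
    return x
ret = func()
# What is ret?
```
62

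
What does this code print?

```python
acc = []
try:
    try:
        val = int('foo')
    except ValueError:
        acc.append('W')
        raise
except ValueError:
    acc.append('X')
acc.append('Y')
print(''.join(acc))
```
WXY

raise without argument re-raises current exception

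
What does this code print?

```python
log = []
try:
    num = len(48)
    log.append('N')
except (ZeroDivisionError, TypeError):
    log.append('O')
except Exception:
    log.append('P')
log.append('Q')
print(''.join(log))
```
OQ

TypeError matches tuple containing it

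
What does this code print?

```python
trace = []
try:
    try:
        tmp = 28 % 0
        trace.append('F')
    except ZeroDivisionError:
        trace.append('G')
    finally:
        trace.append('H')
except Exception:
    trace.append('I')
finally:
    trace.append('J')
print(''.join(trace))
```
GHJ

Both finally blocks run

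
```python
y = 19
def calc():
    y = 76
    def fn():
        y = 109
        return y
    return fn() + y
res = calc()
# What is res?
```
185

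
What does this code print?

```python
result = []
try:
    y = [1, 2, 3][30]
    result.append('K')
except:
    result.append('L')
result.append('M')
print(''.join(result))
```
LM

Exception raised in try, caught by bare except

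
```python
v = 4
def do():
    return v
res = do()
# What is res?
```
4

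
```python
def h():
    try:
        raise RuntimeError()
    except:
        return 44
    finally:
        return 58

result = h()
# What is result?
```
58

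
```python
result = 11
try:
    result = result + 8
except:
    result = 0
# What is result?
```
19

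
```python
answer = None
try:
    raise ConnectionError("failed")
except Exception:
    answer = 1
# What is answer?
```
1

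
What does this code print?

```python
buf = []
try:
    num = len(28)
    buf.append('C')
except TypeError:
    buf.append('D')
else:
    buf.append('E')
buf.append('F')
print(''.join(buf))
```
DF

else block skipped when exception is caught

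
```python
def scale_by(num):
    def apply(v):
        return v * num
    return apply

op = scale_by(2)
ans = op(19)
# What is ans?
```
38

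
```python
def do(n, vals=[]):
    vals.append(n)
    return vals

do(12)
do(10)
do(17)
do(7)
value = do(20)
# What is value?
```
[12, 10, 17, 7, 20]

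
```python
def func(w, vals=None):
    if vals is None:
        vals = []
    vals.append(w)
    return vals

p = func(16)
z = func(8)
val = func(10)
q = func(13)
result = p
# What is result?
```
[16]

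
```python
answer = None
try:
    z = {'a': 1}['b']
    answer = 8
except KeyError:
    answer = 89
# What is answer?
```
89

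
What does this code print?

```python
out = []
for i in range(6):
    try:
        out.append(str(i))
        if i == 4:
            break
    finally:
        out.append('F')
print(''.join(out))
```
0F1F2F3F4F

finally runs even when breaking out of loop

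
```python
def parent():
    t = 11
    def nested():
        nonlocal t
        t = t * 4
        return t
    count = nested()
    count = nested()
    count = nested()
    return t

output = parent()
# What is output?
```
704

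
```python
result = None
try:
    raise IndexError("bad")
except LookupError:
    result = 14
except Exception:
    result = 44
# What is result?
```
14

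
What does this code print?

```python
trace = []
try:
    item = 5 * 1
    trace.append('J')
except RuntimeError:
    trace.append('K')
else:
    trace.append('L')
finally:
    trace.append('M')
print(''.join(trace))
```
JLM

else runs before finally when no exception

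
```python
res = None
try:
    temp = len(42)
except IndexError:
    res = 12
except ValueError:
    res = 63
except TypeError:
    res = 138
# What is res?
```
138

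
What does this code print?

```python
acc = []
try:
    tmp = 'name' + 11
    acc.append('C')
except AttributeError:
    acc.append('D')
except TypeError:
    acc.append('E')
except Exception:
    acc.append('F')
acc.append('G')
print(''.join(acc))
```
EG

TypeError matches before generic Exception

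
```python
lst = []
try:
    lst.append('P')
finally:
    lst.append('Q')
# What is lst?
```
['P', 'Q']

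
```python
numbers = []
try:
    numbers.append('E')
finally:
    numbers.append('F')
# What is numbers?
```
['E', 'F']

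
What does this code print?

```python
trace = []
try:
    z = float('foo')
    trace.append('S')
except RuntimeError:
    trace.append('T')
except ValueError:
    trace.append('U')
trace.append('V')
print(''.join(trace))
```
UV

ValueError is caught by its specific handler, not RuntimeError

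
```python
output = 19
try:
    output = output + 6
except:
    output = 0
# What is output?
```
25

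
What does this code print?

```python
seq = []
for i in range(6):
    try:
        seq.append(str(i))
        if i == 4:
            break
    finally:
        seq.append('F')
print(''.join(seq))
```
0F1F2F3F4F

finally runs even when breaking out of loop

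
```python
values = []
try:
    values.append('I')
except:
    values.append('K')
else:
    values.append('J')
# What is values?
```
['I', 'J']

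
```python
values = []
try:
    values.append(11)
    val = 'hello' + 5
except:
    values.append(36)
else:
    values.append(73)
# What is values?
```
[11, 36]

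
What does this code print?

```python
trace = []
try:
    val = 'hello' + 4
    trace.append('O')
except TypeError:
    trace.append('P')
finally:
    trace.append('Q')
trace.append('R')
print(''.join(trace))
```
PQR

finally always runs, even after exception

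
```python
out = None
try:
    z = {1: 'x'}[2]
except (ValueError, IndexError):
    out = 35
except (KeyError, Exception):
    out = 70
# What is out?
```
70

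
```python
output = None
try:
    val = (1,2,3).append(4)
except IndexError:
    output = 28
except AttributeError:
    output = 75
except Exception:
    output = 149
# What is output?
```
75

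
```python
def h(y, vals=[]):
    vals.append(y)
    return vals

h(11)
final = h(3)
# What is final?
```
[11, 3]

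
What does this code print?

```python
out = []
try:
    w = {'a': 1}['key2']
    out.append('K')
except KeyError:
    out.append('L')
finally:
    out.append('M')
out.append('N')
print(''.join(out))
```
LMN

finally always runs, even after exception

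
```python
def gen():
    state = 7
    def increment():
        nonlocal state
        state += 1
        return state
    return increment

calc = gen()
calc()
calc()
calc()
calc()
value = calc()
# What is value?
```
12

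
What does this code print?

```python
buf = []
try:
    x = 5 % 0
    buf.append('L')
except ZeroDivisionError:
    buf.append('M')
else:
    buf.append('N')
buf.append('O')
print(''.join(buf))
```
MO

else block skipped when exception is caught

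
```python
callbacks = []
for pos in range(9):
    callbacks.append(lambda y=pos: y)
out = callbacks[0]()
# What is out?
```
0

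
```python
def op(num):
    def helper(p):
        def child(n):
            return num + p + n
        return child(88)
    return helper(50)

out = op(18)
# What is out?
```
156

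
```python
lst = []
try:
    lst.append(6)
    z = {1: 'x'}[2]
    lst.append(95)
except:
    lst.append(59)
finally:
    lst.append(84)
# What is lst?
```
[6, 59, 84]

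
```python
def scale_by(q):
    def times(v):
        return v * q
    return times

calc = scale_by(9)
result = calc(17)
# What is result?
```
153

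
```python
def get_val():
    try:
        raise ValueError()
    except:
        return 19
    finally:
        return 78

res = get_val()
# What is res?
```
78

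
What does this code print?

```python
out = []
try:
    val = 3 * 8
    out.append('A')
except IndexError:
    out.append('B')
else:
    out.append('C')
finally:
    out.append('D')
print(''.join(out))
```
ACD

else runs before finally when no exception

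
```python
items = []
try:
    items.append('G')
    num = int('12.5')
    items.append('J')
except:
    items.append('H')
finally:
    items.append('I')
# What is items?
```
['G', 'H', 'I']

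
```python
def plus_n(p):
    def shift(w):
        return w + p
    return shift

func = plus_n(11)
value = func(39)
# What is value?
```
50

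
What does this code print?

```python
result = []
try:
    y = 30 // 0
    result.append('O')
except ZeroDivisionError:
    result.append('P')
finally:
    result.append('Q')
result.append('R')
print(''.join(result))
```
PQR

finally always runs, even after exception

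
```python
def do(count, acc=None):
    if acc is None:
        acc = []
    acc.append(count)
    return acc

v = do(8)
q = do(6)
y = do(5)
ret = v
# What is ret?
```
[8]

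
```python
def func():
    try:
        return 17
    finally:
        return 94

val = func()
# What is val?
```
94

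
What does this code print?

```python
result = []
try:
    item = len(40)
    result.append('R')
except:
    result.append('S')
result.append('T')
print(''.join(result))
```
ST

Exception raised in try, caught by bare except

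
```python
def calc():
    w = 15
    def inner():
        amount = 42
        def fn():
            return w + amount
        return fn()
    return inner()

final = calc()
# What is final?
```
57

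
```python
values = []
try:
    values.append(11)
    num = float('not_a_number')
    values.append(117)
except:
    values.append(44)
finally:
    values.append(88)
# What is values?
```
[11, 44, 88]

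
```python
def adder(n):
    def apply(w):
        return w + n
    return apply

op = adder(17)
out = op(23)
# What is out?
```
40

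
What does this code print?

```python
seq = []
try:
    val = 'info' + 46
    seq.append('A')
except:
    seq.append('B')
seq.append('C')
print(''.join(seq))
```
BC

Exception raised in try, caught by bare except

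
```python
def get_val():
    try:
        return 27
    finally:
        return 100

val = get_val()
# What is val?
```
100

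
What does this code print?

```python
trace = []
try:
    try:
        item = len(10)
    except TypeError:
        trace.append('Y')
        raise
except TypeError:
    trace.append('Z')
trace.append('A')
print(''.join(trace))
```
YZA

raise without argument re-raises current exception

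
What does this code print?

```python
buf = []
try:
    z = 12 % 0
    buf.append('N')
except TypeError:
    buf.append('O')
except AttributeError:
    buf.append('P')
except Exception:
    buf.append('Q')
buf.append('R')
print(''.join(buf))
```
QR

ZeroDivisionError not specifically caught, falls to Exception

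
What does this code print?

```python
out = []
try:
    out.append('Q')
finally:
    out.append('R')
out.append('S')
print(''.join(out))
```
QRS

try/finally without except, no exception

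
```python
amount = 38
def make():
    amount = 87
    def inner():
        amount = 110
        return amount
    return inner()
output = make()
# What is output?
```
110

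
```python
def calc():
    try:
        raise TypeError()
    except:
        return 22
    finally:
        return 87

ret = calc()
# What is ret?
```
87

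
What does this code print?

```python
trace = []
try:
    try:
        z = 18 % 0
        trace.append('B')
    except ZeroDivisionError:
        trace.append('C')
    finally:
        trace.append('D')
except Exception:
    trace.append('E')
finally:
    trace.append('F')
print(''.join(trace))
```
CDF

Both finally blocks run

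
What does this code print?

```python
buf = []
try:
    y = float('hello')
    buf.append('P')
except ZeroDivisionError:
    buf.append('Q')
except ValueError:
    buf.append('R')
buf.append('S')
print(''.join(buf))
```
RS

ValueError is caught by its specific handler, not ZeroDivisionError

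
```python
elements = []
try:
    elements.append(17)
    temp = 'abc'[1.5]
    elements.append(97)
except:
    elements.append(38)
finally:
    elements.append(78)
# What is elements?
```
[17, 38, 78]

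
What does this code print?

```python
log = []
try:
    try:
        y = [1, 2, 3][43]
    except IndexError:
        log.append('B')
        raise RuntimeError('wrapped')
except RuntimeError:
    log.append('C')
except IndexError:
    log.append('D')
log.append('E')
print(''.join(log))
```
BCE

RuntimeError raised and caught, original IndexError not re-raised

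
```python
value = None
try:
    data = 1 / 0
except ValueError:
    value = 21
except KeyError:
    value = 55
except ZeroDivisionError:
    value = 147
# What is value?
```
147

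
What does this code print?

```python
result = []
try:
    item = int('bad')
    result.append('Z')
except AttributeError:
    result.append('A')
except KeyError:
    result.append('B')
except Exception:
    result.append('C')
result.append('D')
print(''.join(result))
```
CD

ValueError not specifically caught, falls to Exception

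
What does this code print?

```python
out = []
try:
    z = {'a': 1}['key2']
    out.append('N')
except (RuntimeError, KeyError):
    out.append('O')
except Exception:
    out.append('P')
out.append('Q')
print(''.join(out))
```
OQ

KeyError matches tuple containing it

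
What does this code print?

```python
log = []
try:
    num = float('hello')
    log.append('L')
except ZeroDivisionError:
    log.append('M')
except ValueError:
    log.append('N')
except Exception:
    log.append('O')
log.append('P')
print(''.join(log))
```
NP

ValueError matches before generic Exception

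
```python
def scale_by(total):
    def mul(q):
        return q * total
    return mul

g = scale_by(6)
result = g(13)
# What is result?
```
78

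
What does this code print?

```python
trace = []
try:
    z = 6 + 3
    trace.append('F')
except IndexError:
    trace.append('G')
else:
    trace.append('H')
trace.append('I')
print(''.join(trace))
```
FHI

else block runs when no exception occurs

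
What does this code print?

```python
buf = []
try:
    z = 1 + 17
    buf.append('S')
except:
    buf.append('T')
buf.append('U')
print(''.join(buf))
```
SU

No exception, try block completes normally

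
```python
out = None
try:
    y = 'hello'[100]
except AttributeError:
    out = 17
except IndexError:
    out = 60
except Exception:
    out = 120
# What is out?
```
60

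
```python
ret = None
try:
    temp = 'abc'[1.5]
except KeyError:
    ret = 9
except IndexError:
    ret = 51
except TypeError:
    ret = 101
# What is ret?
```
101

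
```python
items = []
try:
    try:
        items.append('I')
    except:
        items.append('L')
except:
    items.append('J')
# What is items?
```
['I']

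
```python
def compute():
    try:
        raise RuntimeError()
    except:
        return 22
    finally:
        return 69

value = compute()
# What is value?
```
69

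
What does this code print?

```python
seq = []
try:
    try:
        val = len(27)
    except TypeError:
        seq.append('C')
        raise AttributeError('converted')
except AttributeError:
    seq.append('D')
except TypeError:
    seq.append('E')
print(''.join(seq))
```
CD

New AttributeError raised, caught by outer AttributeError handler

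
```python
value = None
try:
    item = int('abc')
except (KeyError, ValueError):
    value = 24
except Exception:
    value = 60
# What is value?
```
24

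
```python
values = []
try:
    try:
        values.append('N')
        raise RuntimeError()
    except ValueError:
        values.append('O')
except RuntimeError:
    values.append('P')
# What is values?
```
['N', 'P']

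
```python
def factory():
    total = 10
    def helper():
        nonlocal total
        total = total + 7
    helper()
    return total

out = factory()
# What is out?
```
17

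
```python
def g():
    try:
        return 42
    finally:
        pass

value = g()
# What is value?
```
42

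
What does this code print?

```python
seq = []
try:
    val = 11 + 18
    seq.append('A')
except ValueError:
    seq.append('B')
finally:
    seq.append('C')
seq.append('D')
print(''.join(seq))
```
ACD

finally runs after normal execution too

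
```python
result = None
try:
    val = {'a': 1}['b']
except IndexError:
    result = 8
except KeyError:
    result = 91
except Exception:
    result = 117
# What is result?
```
91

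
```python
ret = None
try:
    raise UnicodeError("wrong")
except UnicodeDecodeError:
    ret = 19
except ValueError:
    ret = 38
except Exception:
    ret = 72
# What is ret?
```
38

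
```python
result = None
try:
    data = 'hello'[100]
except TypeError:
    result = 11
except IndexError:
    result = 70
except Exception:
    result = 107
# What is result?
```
70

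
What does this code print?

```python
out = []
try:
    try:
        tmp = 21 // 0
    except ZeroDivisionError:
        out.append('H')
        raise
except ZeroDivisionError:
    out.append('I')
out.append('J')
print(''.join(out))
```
HIJ

raise without argument re-raises current exception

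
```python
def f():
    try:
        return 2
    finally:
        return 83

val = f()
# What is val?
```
83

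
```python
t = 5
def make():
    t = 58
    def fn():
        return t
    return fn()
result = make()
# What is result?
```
58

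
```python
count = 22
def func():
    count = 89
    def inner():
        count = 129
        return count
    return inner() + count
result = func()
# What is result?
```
218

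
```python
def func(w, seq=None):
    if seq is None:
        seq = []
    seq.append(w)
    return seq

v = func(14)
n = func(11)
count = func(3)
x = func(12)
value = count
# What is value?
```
[3]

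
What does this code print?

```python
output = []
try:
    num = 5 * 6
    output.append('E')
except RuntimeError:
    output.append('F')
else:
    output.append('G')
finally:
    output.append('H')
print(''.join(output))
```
EGH

else runs before finally when no exception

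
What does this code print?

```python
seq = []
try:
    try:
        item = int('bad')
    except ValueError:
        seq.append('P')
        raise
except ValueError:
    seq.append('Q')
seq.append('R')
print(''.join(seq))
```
PQR

raise without argument re-raises current exception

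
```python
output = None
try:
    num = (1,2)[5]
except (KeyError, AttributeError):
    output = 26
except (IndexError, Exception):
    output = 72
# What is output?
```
72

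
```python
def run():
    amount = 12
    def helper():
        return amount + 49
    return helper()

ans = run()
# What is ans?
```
61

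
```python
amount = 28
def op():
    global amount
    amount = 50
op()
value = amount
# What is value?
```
50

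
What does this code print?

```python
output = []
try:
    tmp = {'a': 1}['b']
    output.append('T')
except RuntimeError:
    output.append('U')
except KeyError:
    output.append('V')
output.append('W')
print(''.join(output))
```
VW

KeyError is caught by its specific handler, not RuntimeError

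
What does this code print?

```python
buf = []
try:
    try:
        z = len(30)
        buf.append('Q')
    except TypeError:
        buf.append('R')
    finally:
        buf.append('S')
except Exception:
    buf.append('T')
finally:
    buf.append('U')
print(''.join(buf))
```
RSU

Both finally blocks run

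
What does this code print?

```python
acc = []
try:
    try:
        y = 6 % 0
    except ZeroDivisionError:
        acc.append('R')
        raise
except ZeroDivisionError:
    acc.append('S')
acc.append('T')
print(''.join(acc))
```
RST

raise without argument re-raises current exception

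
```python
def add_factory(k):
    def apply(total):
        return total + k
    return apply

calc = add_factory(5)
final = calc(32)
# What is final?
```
37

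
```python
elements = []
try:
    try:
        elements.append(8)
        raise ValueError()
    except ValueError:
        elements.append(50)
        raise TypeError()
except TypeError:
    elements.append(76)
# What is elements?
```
[8, 50, 76]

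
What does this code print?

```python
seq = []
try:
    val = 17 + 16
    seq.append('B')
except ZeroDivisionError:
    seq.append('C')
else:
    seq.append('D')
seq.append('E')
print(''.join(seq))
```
BDE

else block runs when no exception occurs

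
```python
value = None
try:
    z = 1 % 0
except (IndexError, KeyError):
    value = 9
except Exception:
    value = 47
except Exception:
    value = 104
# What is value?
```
47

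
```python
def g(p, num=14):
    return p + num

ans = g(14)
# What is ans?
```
28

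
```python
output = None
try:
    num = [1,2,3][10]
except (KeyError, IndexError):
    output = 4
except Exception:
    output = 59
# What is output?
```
4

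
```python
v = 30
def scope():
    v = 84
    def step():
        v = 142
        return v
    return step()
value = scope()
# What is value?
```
142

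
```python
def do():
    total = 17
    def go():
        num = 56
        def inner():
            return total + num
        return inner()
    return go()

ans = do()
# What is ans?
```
73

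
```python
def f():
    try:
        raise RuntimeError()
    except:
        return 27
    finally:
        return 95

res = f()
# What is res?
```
95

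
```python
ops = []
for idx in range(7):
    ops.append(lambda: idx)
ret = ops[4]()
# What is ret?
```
6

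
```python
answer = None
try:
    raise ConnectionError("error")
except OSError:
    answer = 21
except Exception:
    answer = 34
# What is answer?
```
21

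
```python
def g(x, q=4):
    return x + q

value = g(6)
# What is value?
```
10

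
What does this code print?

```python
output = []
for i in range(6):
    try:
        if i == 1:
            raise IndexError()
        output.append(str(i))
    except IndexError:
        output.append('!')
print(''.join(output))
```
0!2345

Exception on i=1 caught, loop continues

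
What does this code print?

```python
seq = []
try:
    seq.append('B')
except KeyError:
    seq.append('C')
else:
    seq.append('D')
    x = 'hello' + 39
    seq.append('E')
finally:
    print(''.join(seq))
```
BD

Try succeeds, else appends 'D', TypeError in else is uncaught, finally prints before exception propagates ('E' never appended)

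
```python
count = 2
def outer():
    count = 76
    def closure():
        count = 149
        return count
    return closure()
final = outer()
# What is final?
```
149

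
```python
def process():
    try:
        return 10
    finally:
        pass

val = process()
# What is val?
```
10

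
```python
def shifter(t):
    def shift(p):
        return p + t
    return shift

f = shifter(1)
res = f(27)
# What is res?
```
28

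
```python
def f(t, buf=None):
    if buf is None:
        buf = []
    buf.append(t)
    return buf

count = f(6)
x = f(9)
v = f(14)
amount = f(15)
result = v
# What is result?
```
[14]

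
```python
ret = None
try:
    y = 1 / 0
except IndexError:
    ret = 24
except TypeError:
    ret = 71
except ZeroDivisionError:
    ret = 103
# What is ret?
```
103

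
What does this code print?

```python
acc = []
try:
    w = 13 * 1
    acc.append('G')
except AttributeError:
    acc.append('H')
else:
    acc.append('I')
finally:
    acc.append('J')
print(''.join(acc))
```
GIJ

else runs before finally when no exception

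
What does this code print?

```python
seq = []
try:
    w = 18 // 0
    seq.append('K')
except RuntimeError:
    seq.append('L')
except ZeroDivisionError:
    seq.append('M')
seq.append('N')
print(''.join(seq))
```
MN

ZeroDivisionError is caught by its specific handler, not RuntimeError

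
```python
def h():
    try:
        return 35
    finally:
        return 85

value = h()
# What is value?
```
85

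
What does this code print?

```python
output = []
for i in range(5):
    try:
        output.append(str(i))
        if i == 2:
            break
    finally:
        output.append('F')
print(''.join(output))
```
0F1F2F

finally runs even when breaking out of loop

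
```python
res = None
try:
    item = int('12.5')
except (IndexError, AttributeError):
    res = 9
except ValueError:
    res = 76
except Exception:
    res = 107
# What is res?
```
76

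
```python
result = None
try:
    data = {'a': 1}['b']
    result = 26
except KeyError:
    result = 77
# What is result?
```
77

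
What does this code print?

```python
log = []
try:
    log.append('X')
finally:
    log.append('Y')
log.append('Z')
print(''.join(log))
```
XYZ

try/finally without except, no exception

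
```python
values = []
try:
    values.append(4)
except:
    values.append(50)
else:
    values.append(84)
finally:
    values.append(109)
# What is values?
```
[4, 84, 109]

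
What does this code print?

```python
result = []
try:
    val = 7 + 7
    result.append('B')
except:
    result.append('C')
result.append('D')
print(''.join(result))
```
BD

No exception, try block completes normally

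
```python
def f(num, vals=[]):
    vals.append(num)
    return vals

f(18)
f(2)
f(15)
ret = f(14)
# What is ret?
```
[18, 2, 15, 14]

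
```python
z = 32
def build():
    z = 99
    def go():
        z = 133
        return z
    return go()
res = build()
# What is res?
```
133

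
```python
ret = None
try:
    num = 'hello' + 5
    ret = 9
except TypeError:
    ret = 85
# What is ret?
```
85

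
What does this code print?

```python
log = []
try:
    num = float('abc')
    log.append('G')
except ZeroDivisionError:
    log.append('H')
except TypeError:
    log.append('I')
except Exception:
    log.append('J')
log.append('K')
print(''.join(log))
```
JK

ValueError not specifically caught, falls to Exception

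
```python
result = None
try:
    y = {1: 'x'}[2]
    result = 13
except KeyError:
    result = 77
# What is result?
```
77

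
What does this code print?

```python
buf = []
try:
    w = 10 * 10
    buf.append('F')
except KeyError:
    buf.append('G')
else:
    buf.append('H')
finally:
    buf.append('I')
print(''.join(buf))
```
FHI

else runs before finally when no exception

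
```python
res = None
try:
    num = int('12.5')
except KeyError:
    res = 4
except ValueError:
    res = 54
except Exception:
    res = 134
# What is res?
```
54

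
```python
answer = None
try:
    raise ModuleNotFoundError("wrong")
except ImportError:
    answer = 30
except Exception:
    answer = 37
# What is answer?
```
30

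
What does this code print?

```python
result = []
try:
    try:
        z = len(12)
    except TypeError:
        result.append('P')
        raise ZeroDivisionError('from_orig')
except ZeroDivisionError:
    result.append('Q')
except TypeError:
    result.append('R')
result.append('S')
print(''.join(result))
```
PQS

ZeroDivisionError raised and caught, original TypeError not re-raised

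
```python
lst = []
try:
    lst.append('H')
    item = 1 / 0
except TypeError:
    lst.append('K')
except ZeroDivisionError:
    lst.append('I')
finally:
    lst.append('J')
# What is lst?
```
['H', 'I', 'J']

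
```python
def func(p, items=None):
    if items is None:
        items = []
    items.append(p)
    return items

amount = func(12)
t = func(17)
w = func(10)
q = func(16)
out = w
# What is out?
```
[10]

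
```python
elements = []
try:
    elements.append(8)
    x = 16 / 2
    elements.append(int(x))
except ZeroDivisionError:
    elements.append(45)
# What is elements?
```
[8, 8]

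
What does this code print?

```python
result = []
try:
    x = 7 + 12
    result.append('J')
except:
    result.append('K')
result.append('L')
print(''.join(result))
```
JL

No exception, try block completes normally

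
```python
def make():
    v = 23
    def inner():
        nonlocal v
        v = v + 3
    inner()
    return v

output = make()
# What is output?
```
26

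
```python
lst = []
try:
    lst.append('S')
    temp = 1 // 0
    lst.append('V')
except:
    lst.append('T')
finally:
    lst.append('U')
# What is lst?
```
['S', 'T', 'U']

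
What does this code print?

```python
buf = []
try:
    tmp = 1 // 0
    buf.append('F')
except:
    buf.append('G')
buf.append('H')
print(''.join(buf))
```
GH

Exception raised in try, caught by bare except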